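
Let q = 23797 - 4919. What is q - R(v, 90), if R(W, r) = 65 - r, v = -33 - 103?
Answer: 18903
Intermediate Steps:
v = -136
q = 18878
q - R(v, 90) = 18878 - (65 - 1*90) = 18878 - (65 - 90) = 18878 - 1*(-25) = 18878 + 25 = 18903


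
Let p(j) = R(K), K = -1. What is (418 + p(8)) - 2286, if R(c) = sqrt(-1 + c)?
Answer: -1868 + I*sqrt(2) ≈ -1868.0 + 1.4142*I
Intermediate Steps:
p(j) = I*sqrt(2) (p(j) = sqrt(-1 - 1) = sqrt(-2) = I*sqrt(2))
(418 + p(8)) - 2286 = (418 + I*sqrt(2)) - 2286 = -1868 + I*sqrt(2)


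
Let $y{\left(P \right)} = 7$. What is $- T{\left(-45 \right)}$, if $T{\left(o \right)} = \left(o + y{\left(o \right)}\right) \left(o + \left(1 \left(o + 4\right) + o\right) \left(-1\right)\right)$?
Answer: $1558$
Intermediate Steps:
$T{\left(o \right)} = \left(-4 - o\right) \left(7 + o\right)$ ($T{\left(o \right)} = \left(o + 7\right) \left(o + \left(1 \left(o + 4\right) + o\right) \left(-1\right)\right) = \left(7 + o\right) \left(o + \left(1 \left(4 + o\right) + o\right) \left(-1\right)\right) = \left(7 + o\right) \left(o + \left(\left(4 + o\right) + o\right) \left(-1\right)\right) = \left(7 + o\right) \left(o + \left(4 + 2 o\right) \left(-1\right)\right) = \left(7 + o\right) \left(o - \left(4 + 2 o\right)\right) = \left(7 + o\right) \left(-4 - o\right) = \left(-4 - o\right) \left(7 + o\right)$)
$- T{\left(-45 \right)} = - (-28 - \left(-45\right)^{2} - -495) = - (-28 - 2025 + 495) = \left(-1\right) \left(-1558\right) = 1558$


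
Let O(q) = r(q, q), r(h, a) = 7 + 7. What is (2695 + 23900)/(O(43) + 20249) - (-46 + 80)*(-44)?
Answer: 30340043/20263 ≈ 1497.3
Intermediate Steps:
r(h, a) = 14
O(q) = 14
(2695 + 23900)/(O(43) + 20249) - (-46 + 80)*(-44) = (2695 + 23900)/(14 + 20249) - (-46 + 80)*(-44) = 26595/20263 - 34*(-44) = 26595*(1/20263) - 1*(-1496) = 26595/20263 + 1496 = 30340043/20263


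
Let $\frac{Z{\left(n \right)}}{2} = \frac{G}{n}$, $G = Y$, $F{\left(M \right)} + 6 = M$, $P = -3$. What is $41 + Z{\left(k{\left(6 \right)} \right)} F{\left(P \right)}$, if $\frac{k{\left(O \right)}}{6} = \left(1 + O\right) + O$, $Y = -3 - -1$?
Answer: $\frac{539}{13} \approx 41.462$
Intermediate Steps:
$Y = -2$ ($Y = -3 + 1 = -2$)
$F{\left(M \right)} = -6 + M$
$G = -2$
$k{\left(O \right)} = 6 + 12 O$ ($k{\left(O \right)} = 6 \left(\left(1 + O\right) + O\right) = 6 \left(1 + 2 O\right) = 6 + 12 O$)
$Z{\left(n \right)} = - \frac{4}{n}$ ($Z{\left(n \right)} = 2 \left(- \frac{2}{n}\right) = - \frac{4}{n}$)
$41 + Z{\left(k{\left(6 \right)} \right)} F{\left(P \right)} = 41 + - \frac{4}{6 + 12 \cdot 6} \left(-6 - 3\right) = 41 + - \frac{4}{6 + 72} \left(-9\right) = 41 + - \frac{4}{78} \left(-9\right) = 41 + \left(-4\right) \frac{1}{78} \left(-9\right) = 41 - - \frac{6}{13} = 41 + \frac{6}{13} = \frac{539}{13}$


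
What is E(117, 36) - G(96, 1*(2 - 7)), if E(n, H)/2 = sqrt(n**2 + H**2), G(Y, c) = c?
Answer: 5 + 18*sqrt(185) ≈ 249.83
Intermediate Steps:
E(n, H) = 2*sqrt(H**2 + n**2) (E(n, H) = 2*sqrt(n**2 + H**2) = 2*sqrt(H**2 + n**2))
E(117, 36) - G(96, 1*(2 - 7)) = 2*sqrt(36**2 + 117**2) - (2 - 7) = 2*sqrt(1296 + 13689) - (-5) = 2*sqrt(14985) - 1*(-5) = 2*(9*sqrt(185)) + 5 = 18*sqrt(185) + 5 = 5 + 18*sqrt(185)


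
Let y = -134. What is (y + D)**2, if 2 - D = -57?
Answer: 5625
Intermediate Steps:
D = 59 (D = 2 - 1*(-57) = 2 + 57 = 59)
(y + D)**2 = (-134 + 59)**2 = (-75)**2 = 5625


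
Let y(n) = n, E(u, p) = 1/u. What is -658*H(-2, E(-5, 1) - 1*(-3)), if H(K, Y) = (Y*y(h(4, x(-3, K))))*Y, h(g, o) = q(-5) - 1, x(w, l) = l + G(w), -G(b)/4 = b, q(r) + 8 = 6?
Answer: 386904/25 ≈ 15476.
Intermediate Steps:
q(r) = -2 (q(r) = -8 + 6 = -2)
G(b) = -4*b
x(w, l) = l - 4*w
h(g, o) = -3 (h(g, o) = -2 - 1 = -3)
H(K, Y) = -3*Y² (H(K, Y) = (Y*(-3))*Y = (-3*Y)*Y = -3*Y²)
-658*H(-2, E(-5, 1) - 1*(-3)) = -(-1974)*(1/(-5) - 1*(-3))² = -(-1974)*(-⅕ + 3)² = -(-1974)*(14/5)² = -(-1974)*196/25 = -658*(-588/25) = 386904/25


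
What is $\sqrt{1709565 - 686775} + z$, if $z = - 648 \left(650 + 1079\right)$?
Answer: $-1120392 + \sqrt{1022790} \approx -1.1194 \cdot 10^{6}$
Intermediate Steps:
$z = -1120392$ ($z = \left(-648\right) 1729 = -1120392$)
$\sqrt{1709565 - 686775} + z = \sqrt{1709565 - 686775} - 1120392 = \sqrt{1022790} - 1120392 = -1120392 + \sqrt{1022790}$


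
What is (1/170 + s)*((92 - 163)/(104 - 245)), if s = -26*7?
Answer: -732223/7990 ≈ -91.642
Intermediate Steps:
s = -182
(1/170 + s)*((92 - 163)/(104 - 245)) = (1/170 - 182)*((92 - 163)/(104 - 245)) = (1/170 - 182)*(-71/(-141)) = -(-2196669)*(-1)/(170*141) = -30939/170*71/141 = -732223/7990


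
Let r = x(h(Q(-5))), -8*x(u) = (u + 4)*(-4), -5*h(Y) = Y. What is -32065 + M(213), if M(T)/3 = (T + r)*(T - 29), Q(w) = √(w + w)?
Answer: 86615 - 276*I*√10/5 ≈ 86615.0 - 174.56*I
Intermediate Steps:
Q(w) = √2*√w (Q(w) = √(2*w) = √2*√w)
h(Y) = -Y/5
x(u) = 2 + u/2 (x(u) = -(u + 4)*(-4)/8 = -(4 + u)*(-4)/8 = -(-16 - 4*u)/8 = 2 + u/2)
r = 2 - I*√10/10 (r = 2 + (-√2*√(-5)/5)/2 = 2 + (-√2*I*√5/5)/2 = 2 + (-I*√10/5)/2 = 2 - I*√10/10 ≈ 2.0 - 0.31623*I)
M(T) = 3*(-29 + T)*(2 + T - I*√10/10) (M(T) = 3*((T + (2 - I*√10/10))*(T - 29)) = 3*((2 + T - I*√10/10)*(-29 + T)) = 3*((-29 + T)*(2 + T - I*√10/10)) = 3*(-29 + T)*(2 + T - I*√10/10))
-32065 + M(213) = -32065 + (-174 - 81*213 + 3*213² + 87*I*√10/10 - 3/10*I*213*√10) = -32065 + (-174 - 17253 + 3*45369 + 87*I*√10/10 - 639*I*√10/10) = -32065 + (-174 - 17253 + 136107 + 87*I*√10/10 - 639*I*√10/10) = -32065 + (118680 - 276*I*√10/5) = 86615 - 276*I*√10/5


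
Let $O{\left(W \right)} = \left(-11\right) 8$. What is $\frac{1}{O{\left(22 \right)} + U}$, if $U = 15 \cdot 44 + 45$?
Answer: $\frac{1}{617} \approx 0.0016207$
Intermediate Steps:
$O{\left(W \right)} = -88$
$U = 705$ ($U = 660 + 45 = 705$)
$\frac{1}{O{\left(22 \right)} + U} = \frac{1}{-88 + 705} = \frac{1}{617}$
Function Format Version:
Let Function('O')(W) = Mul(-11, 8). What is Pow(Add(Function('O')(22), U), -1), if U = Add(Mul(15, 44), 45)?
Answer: Rational(1, 617) ≈ 0.0016207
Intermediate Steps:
Function('O')(W) = -88
U = 705 (U = Add(660, 45) = 705)
Pow(Add(Function('O')(22), U), -1) = Pow(Add(-88, 705), -1) = Pow(617, -1) = Rational(1, 617)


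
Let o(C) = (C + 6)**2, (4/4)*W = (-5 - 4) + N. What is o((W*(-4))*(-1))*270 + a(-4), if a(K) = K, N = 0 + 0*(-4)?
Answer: 242996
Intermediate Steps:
N = 0 (N = 0 + 0 = 0)
W = -9 (W = (-5 - 4) + 0 = -9 + 0 = -9)
o(C) = (6 + C)**2
o((W*(-4))*(-1))*270 + a(-4) = (6 - 9*(-4)*(-1))**2*270 - 4 = (6 + 36*(-1))**2*270 - 4 = (6 - 36)**2*270 - 4 = (-30)**2*270 - 4 = 900*270 - 4 = 243000 - 4 = 242996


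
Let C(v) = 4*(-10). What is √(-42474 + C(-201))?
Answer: I*√42514 ≈ 206.19*I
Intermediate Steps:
C(v) = -40
√(-42474 + C(-201)) = √(-42474 - 40) = √(-42514) = I*√42514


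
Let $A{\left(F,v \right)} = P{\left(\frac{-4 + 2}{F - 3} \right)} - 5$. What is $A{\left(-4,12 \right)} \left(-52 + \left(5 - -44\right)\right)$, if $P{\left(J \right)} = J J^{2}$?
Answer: $\frac{5121}{343} \approx 14.93$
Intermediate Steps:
$P{\left(J \right)} = J^{3}$
$A{\left(F,v \right)} = -5 - \frac{8}{\left(-3 + F\right)^{3}}$ ($A{\left(F,v \right)} = \left(\frac{-4 + 2}{F - 3}\right)^{3} - 5 = \left(- \frac{2}{-3 + F}\right)^{3} - 5 = - \frac{8}{\left(-3 + F\right)^{3}} - 5 = -5 - \frac{8}{\left(-3 + F\right)^{3}}$)
$A{\left(-4,12 \right)} \left(-52 + \left(5 - -44\right)\right) = \left(-5 - \frac{8}{\left(-3 - 4\right)^{3}}\right) \left(-52 + \left(5 - -44\right)\right) = \left(-5 - \frac{8}{-343}\right) \left(-52 + \left(5 + 44\right)\right) = \left(-5 - - \frac{8}{343}\right) \left(-52 + 49\right) = \left(-5 + \frac{8}{343}\right) \left(-3\right) = \left(- \frac{1707}{343}\right) \left(-3\right) = \frac{5121}{343}$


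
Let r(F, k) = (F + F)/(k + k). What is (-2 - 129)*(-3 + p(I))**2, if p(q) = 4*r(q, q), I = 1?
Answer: -131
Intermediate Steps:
r(F, k) = F/k (r(F, k) = (2*F)/((2*k)) = (2*F)*(1/(2*k)) = F/k)
p(q) = 4 (p(q) = 4*(q/q) = 4*1 = 4)
(-2 - 129)*(-3 + p(I))**2 = (-2 - 129)*(-3 + 4)**2 = -131*1**2 = -131*1 = -131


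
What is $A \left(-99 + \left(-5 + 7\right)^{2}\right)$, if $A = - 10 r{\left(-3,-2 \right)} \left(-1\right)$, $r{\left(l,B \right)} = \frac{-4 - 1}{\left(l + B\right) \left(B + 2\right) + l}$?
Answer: $- \frac{4750}{3} \approx -1583.3$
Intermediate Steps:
$r{\left(l,B \right)} = - \frac{5}{l + \left(2 + B\right) \left(B + l\right)}$ ($r{\left(l,B \right)} = - \frac{5}{\left(B + l\right) \left(2 + B\right) + l} = - \frac{5}{\left(2 + B\right) \left(B + l\right) + l} = - \frac{5}{l + \left(2 + B\right) \left(B + l\right)}$)
$A = \frac{50}{3}$ ($A = - 10 - \frac{5}{\left(-2\right)^{2} + 2 \left(-2\right) + 3 \left(-3\right) - -6} \left(-1\right) = - 10 - \frac{5}{4 - 4 - 9 + 6} \left(-1\right) = - 10 - \frac{5}{-3} \left(-1\right) = - 10 \left(-5\right) \left(- \frac{1}{3}\right) \left(-1\right) = - 10 \cdot \frac{5}{3} \left(-1\right) = \left(-10\right) \left(- \frac{5}{3}\right) = \frac{50}{3} \approx 16.667$)
$A \left(-99 + \left(-5 + 7\right)^{2}\right) = \frac{50 \left(-99 + \left(-5 + 7\right)^{2}\right)}{3} = \frac{50 \left(-99 + 2^{2}\right)}{3} = \frac{50 \left(-99 + 4\right)}{3} = \frac{50}{3} \left(-95\right) = - \frac{4750}{3}$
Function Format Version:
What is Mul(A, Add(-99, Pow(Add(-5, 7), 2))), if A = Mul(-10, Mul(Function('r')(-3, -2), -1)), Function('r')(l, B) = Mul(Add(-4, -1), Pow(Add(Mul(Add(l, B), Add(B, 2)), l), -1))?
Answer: Rational(-4750, 3) ≈ -1583.3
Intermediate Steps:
Function('r')(l, B) = Mul(-5, Pow(Add(l, Mul(Add(2, B), Add(B, l))), -1)) (Function('r')(l, B) = Mul(-5, Pow(Add(Mul(Add(B, l), Add(2, B)), l), -1)) = Mul(-5, Pow(Add(Mul(Add(2, B), Add(B, l)), l), -1)) = Mul(-5, Pow(Add(l, Mul(Add(2, B), Add(B, l))), -1)))
A = Rational(50, 3) (A = Mul(-10, Mul(Mul(-5, Pow(Add(Pow(-2, 2), Mul(2, -2), Mul(3, -3), Mul(-2, -3)), -1)), -1)) = Mul(-10, Mul(Mul(-5, Pow(Add(4, -4, -9, 6), -1)), -1)) = Mul(-10, Mul(Mul(-5, Pow(-3, -1)), -1)) = Mul(-10, Mul(Mul(-5, Rational(-1, 3)), -1)) = Mul(-10, Mul(Rational(5, 3), -1)) = Mul(-10, Rational(-5, 3)) = Rational(50, 3) ≈ 16.667)
Mul(A, Add(-99, Pow(Add(-5, 7), 2))) = Mul(Rational(50, 3), Add(-99, Pow(Add(-5, 7), 2))) = Mul(Rational(50, 3), Add(-99, Pow(2, 2))) = Mul(Rational(50, 3), Add(-99, 4)) = Mul(Rational(50, 3), -95) = Rational(-4750, 3)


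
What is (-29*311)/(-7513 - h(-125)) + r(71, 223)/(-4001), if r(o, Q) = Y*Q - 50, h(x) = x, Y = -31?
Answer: 87527663/29559388 ≈ 2.9611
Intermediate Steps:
r(o, Q) = -50 - 31*Q (r(o, Q) = -31*Q - 50 = -50 - 31*Q)
(-29*311)/(-7513 - h(-125)) + r(71, 223)/(-4001) = (-29*311)/(-7513 - 1*(-125)) + (-50 - 31*223)/(-4001) = -9019/(-7513 + 125) + (-50 - 6913)*(-1/4001) = -9019/(-7388) - 6963*(-1/4001) = -9019*(-1/7388) + 6963/4001 = 9019/7388 + 6963/4001 = 87527663/29559388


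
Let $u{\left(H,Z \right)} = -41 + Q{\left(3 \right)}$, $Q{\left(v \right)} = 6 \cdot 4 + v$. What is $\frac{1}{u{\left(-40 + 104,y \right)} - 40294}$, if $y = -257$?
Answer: $- \frac{1}{40308} \approx -2.4809 \cdot 10^{-5}$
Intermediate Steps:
$Q{\left(v \right)} = 24 + v$
$u{\left(H,Z \right)} = -14$ ($u{\left(H,Z \right)} = -41 + \left(24 + 3\right) = -41 + 27 = -14$)
$\frac{1}{u{\left(-40 + 104,y \right)} - 40294} = \frac{1}{-14 - 40294} = \frac{1}{-40308} = - \frac{1}{40308}$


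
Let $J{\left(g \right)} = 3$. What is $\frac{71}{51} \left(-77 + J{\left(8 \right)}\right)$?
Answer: $- \frac{5254}{51} \approx -103.02$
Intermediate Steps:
$\frac{71}{51} \left(-77 + J{\left(8 \right)}\right) = \frac{71}{51} \left(-77 + 3\right) = 71 \cdot \frac{1}{51} \left(-74\right) = \frac{71}{51} \left(-74\right) = - \frac{5254}{51}$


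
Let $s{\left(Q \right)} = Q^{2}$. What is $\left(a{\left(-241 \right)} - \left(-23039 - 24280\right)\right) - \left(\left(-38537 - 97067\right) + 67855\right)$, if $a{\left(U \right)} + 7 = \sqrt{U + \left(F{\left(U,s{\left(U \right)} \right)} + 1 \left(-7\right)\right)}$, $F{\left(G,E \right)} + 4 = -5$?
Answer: $115061 + i \sqrt{257} \approx 1.1506 \cdot 10^{5} + 16.031 i$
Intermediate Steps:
$F{\left(G,E \right)} = -9$ ($F{\left(G,E \right)} = -4 - 5 = -9$)
$a{\left(U \right)} = -7 + \sqrt{-16 + U}$ ($a{\left(U \right)} = -7 + \sqrt{U + \left(-9 + 1 \left(-7\right)\right)} = -7 + \sqrt{U - 16} = -7 + \sqrt{-16 + U}$)
$\left(a{\left(-241 \right)} - \left(-23039 - 24280\right)\right) - \left(\left(-38537 - 97067\right) + 67855\right) = \left(\left(-7 + \sqrt{-16 - 241}\right) - \left(-23039 - 24280\right)\right) - \left(\left(-38537 - 97067\right) + 67855\right) = \left(\left(-7 + \sqrt{-257}\right) - \left(-23039 - 24280\right)\right) - \left(-135604 + 67855\right) = \left(\left(-7 + i \sqrt{257}\right) - -47319\right) - -67749 = \left(\left(-7 + i \sqrt{257}\right) + 47319\right) + 67749 = \left(47312 + i \sqrt{257}\right) + 67749 = 115061 + i \sqrt{257}$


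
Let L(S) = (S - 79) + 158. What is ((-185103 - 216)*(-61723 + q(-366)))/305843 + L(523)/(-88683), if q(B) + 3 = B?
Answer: 7672629966806/203932893 ≈ 37623.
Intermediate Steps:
q(B) = -3 + B
L(S) = 79 + S (L(S) = (-79 + S) + 158 = 79 + S)
((-185103 - 216)*(-61723 + q(-366)))/305843 + L(523)/(-88683) = ((-185103 - 216)*(-61723 + (-3 - 366)))/305843 + (79 + 523)/(-88683) = -185319*(-61723 - 369)*(1/305843) + 602*(-1/88683) = -185319*(-62092)*(1/305843) - 86/12669 = 11506827348*(1/305843) - 86/12669 = 605622492/16097 - 86/12669 = 7672629966806/203932893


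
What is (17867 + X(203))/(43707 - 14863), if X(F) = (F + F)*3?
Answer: 19085/28844 ≈ 0.66166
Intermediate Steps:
X(F) = 6*F (X(F) = (2*F)*3 = 6*F)
(17867 + X(203))/(43707 - 14863) = (17867 + 6*203)/(43707 - 14863) = (17867 + 1218)/28844 = 19085*(1/28844) = 19085/28844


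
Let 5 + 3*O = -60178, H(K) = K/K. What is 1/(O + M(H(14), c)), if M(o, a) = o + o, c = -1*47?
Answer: -1/20059 ≈ -4.9853e-5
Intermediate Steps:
H(K) = 1
O = -20061 (O = -5/3 + (⅓)*(-60178) = -5/3 - 60178/3 = -20061)
c = -47
M(o, a) = 2*o
1/(O + M(H(14), c)) = 1/(-20061 + 2*1) = 1/(-20061 + 2) = 1/(-20059) = -1/20059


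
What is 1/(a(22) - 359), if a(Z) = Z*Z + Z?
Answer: 1/147 ≈ 0.0068027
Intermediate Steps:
a(Z) = Z + Z**2 (a(Z) = Z**2 + Z = Z + Z**2)
1/(a(22) - 359) = 1/(22*(1 + 22) - 359) = 1/(22*23 - 359) = 1/(506 - 359) = 1/147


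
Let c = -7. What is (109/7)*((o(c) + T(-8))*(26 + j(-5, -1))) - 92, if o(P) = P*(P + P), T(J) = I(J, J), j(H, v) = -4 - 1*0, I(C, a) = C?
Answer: 215176/7 ≈ 30739.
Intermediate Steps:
j(H, v) = -4 (j(H, v) = -4 + 0 = -4)
T(J) = J
o(P) = 2*P**2 (o(P) = P*(2*P) = 2*P**2)
(109/7)*((o(c) + T(-8))*(26 + j(-5, -1))) - 92 = (109/7)*((2*(-7)**2 - 8)*(26 - 4)) - 92 = (109*(1/7))*((2*49 - 8)*22) - 92 = 109*((98 - 8)*22)/7 - 92 = 109*(90*22)/7 - 92 = (109/7)*1980 - 92 = 215820/7 - 92 = 215176/7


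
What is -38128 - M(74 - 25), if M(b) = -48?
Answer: -38080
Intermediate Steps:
-38128 - M(74 - 25) = -38128 - 1*(-48) = -38128 + 48 = -38080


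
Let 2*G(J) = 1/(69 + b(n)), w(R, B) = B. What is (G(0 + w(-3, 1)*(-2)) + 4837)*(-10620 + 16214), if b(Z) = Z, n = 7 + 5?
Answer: 2191715215/81 ≈ 2.7058e+7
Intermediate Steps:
n = 12
G(J) = 1/162 (G(J) = 1/(2*(69 + 12)) = (½)/81 = (½)*(1/81) = 1/162)
(G(0 + w(-3, 1)*(-2)) + 4837)*(-10620 + 16214) = (1/162 + 4837)*(-10620 + 16214) = (783595/162)*5594 = 2191715215/81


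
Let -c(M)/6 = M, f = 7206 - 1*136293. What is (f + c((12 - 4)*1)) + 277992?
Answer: 148857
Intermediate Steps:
f = -129087 (f = 7206 - 136293 = -129087)
c(M) = -6*M
(f + c((12 - 4)*1)) + 277992 = (-129087 - 6*(12 - 4)) + 277992 = (-129087 - 48) + 277992 = -129135 + 277992 = 148857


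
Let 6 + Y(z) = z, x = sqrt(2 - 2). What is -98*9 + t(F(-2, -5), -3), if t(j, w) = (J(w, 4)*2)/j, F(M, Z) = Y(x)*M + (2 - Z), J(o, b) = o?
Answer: -16764/19 ≈ -882.32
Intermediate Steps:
x = 0 (x = sqrt(0) = 0)
Y(z) = -6 + z
F(M, Z) = 2 - Z - 6*M (F(M, Z) = (-6 + 0)*M + (2 - Z) = -6*M + (2 - Z) = 2 - Z - 6*M)
t(j, w) = 2*w/j (t(j, w) = (w*2)/j = (2*w)/j = 2*w/j)
-98*9 + t(F(-2, -5), -3) = -98*9 + 2*(-3)/(2 - 1*(-5) - 6*(-2)) = -882 + 2*(-3)/(2 + 5 + 12) = -882 + 2*(-3)/19 = -882 + 2*(-3)*(1/19) = -882 - 6/19 = -16764/19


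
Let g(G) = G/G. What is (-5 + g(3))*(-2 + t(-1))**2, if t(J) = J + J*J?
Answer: -16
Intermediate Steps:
t(J) = J + J**2
g(G) = 1
(-5 + g(3))*(-2 + t(-1))**2 = (-5 + 1)*(-2 - (1 - 1))**2 = -4*(-2 - 1*0)**2 = -4*(-2 + 0)**2 = -4*(-2)**2 = -4*4 = -16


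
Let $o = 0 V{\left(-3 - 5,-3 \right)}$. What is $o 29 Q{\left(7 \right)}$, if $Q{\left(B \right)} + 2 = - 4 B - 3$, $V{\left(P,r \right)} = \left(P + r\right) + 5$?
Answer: $0$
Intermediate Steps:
$V{\left(P,r \right)} = 5 + P + r$
$Q{\left(B \right)} = -5 - 4 B$ ($Q{\left(B \right)} = -2 - \left(3 + 4 B\right) = -5 - 4 B$)
$o = 0$ ($o = 0 \left(5 - 8 - 3\right) = 0 \left(-6\right) = 0$)
$o 29 Q{\left(7 \right)} = 0 \cdot 29 \left(-5 - 28\right) = 0 \left(-5 - 28\right) = 0 \left(-33\right) = 0$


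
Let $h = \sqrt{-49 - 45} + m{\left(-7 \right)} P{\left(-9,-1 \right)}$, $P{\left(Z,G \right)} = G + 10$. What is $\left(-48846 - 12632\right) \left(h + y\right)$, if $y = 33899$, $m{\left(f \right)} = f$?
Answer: $-2080169608 - 61478 i \sqrt{94} \approx -2.0802 \cdot 10^{9} - 5.9605 \cdot 10^{5} i$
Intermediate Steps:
$P{\left(Z,G \right)} = 10 + G$
$h = -63 + i \sqrt{94}$ ($h = \sqrt{-49 - 45} - 7 \left(10 - 1\right) = \sqrt{-94} - 63 = i \sqrt{94} - 63 = -63 + i \sqrt{94} \approx -63.0 + 9.6954 i$)
$\left(-48846 - 12632\right) \left(h + y\right) = \left(-48846 - 12632\right) \left(\left(-63 + i \sqrt{94}\right) + 33899\right) = - 61478 \left(33836 + i \sqrt{94}\right) = -2080169608 - 61478 i \sqrt{94}$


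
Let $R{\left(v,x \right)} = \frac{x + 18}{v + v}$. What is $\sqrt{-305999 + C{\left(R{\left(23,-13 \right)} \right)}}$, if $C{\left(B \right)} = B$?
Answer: $\frac{i \sqrt{647493654}}{46} \approx 553.17 i$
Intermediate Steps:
$R{\left(v,x \right)} = \frac{18 + x}{2 v}$
$\sqrt{-305999 + C{\left(R{\left(23,-13 \right)} \right)}} = \sqrt{-305999 + \frac{18 - 13}{2 \cdot 23}} = \sqrt{-305999 + \frac{1}{2} \cdot \frac{1}{23} \cdot 5} = \sqrt{-305999 + \frac{5}{46}} = \sqrt{- \frac{14075949}{46}} = \frac{i \sqrt{647493654}}{46}$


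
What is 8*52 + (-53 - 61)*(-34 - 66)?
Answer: 11816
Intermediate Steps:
8*52 + (-53 - 61)*(-34 - 66) = 416 - 114*(-100) = 416 + 11400 = 11816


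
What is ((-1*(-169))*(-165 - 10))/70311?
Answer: -29575/70311 ≈ -0.42063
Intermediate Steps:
((-1*(-169))*(-165 - 10))/70311 = (169*(-175))*(1/70311) = -29575*1/70311 = -29575/70311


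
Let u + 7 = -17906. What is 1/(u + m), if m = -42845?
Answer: -1/60758 ≈ -1.6459e-5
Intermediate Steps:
u = -17913 (u = -7 - 17906 = -17913)
1/(u + m) = 1/(-17913 - 42845) = 1/(-60758) = -1/60758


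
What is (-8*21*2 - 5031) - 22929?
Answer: -28296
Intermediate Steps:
(-8*21*2 - 5031) - 22929 = (-168*2 - 5031) - 22929 = (-336 - 5031) - 22929 = -5367 - 22929 = -28296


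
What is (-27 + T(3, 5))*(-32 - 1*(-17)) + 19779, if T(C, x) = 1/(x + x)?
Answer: 40365/2 ≈ 20183.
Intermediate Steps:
T(C, x) = 1/(2*x)
(-27 + T(3, 5))*(-32 - 1*(-17)) + 19779 = (-27 + (½)/5)*(-32 - 1*(-17)) + 19779 = (-27 + (½)*(⅕))*(-32 + 17) + 19779 = (-27 + ⅒)*(-15) + 19779 = -269/10*(-15) + 19779 = 807/2 + 19779 = 40365/2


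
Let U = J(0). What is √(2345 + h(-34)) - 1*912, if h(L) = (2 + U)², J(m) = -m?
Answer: -912 + 9*√29 ≈ -863.53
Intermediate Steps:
U = 0 (U = -1*0 = 0)
h(L) = 4 (h(L) = (2 + 0)² = 2² = 4)
√(2345 + h(-34)) - 1*912 = √(2345 + 4) - 1*912 = √2349 - 912 = 9*√29 - 912 = -912 + 9*√29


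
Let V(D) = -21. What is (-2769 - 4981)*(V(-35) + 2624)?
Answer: -20173250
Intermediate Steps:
(-2769 - 4981)*(V(-35) + 2624) = (-2769 - 4981)*(-21 + 2624) = -7750*2603 = -20173250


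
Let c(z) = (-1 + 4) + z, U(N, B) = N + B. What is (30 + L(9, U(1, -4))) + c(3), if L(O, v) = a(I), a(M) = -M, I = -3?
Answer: 39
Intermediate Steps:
U(N, B) = B + N
L(O, v) = 3 (L(O, v) = -1*(-3) = 3)
c(z) = 3 + z
(30 + L(9, U(1, -4))) + c(3) = (30 + 3) + (3 + 3) = 33 + 6 = 39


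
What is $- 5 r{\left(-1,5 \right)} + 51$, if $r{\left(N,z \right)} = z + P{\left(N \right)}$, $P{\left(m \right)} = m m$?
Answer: $21$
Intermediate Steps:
$P{\left(m \right)} = m^{2}$
$r{\left(N,z \right)} = z + N^{2}$
$- 5 r{\left(-1,5 \right)} + 51 = - 5 \left(5 + \left(-1\right)^{2}\right) + 51 = - 5 \left(5 + 1\right) + 51 = \left(-5\right) 6 + 51 = -30 + 51 = 21$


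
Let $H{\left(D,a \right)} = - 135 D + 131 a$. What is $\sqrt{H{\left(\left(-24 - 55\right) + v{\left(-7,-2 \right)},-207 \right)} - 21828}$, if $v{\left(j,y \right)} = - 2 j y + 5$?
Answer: $5 i \sqrt{1407} \approx 187.55 i$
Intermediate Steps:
$v{\left(j,y \right)} = 5 - 2 j y$ ($v{\left(j,y \right)} = - 2 j y + 5 = 5 - 2 j y$)
$\sqrt{H{\left(\left(-24 - 55\right) + v{\left(-7,-2 \right)},-207 \right)} - 21828} = \sqrt{\left(- 135 \left(\left(-24 - 55\right) + \left(5 - \left(-14\right) \left(-2\right)\right)\right) + 131 \left(-207\right)\right) - 21828} = \sqrt{\left(- 135 \left(-79 + \left(5 - 28\right)\right) - 27117\right) - 21828} = \sqrt{\left(- 135 \left(-79 - 23\right) - 27117\right) - 21828} = \sqrt{\left(\left(-135\right) \left(-102\right) - 27117\right) - 21828} = \sqrt{\left(13770 - 27117\right) - 21828} = \sqrt{-13347 - 21828} = \sqrt{-35175} = 5 i \sqrt{1407}$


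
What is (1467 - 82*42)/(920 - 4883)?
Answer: 659/1321 ≈ 0.49886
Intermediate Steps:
(1467 - 82*42)/(920 - 4883) = (1467 - 3444)/(-3963) = -1977*(-1/3963) = 659/1321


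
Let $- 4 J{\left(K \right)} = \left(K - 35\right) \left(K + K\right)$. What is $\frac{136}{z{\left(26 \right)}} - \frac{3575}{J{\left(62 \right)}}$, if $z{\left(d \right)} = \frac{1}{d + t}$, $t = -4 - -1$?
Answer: $\frac{2621711}{837} \approx 3132.3$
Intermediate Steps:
$t = -3$ ($t = -4 + 1 = -3$)
$J{\left(K \right)} = - \frac{K \left(-35 + K\right)}{2}$ ($J{\left(K \right)} = - \frac{\left(K - 35\right) \left(K + K\right)}{4} = - \frac{\left(-35 + K\right) 2 K}{4} = - \frac{2 K \left(-35 + K\right)}{4} = - \frac{K \left(-35 + K\right)}{2}$)
$z{\left(d \right)} = \frac{1}{-3 + d}$ ($z{\left(d \right)} = \frac{1}{d - 3} = \frac{1}{-3 + d}$)
$\frac{136}{z{\left(26 \right)}} - \frac{3575}{J{\left(62 \right)}} = \frac{136}{\frac{1}{-3 + 26}} - \frac{3575}{\frac{1}{2} \cdot 62 \left(35 - 62\right)} = \frac{136}{\frac{1}{23}} - \frac{3575}{\frac{1}{2} \cdot 62 \left(35 - 62\right)} = 136 \frac{1}{\frac{1}{23}} - \frac{3575}{\frac{1}{2} \cdot 62 \left(-27\right)} = 136 \cdot 23 - \frac{3575}{-837} = 3128 - - \frac{3575}{837} = 3128 + \frac{3575}{837} = \frac{2621711}{837}$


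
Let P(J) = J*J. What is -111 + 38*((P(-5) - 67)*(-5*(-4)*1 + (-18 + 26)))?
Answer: -44799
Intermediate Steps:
P(J) = J²
-111 + 38*((P(-5) - 67)*(-5*(-4)*1 + (-18 + 26))) = -111 + 38*(((-5)² - 67)*(-5*(-4)*1 + (-18 + 26))) = -111 + 38*((25 - 67)*(20*1 + 8)) = -111 + 38*(-42*(20 + 8)) = -111 + 38*(-42*28) = -111 + 38*(-1176) = -111 - 44688 = -44799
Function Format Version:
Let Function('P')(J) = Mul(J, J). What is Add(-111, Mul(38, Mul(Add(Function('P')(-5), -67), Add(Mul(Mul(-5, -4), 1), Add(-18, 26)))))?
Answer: -44799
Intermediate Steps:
Function('P')(J) = Pow(J, 2)
Add(-111, Mul(38, Mul(Add(Function('P')(-5), -67), Add(Mul(Mul(-5, -4), 1), Add(-18, 26))))) = Add(-111, Mul(38, Mul(Add(Pow(-5, 2), -67), Add(Mul(Mul(-5, -4), 1), Add(-18, 26))))) = Add(-111, Mul(38, Mul(Add(25, -67), Add(Mul(20, 1), 8)))) = Add(-111, Mul(38, Mul(-42, Add(20, 8)))) = Add(-111, Mul(38, Mul(-42, 28))) = Add(-111, Mul(38, -1176)) = Add(-111, -44688) = -44799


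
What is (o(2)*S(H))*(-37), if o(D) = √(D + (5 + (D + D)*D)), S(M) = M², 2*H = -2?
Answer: -37*√15 ≈ -143.30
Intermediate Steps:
H = -1 (H = (½)*(-2) = -1)
o(D) = √(5 + D + 2*D²) (o(D) = √(D + (5 + (2*D)*D)) = √(D + (5 + 2*D²)) = √(5 + D + 2*D²))
(o(2)*S(H))*(-37) = (√(5 + 2 + 2*2²)*(-1)²)*(-37) = (√(5 + 2 + 2*4)*1)*(-37) = (√(5 + 2 + 8)*1)*(-37) = (√15*1)*(-37) = √15*(-37) = -37*√15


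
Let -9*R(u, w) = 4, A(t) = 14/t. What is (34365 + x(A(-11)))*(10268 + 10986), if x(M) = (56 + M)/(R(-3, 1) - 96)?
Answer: 249060142461/341 ≈ 7.3038e+8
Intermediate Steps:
R(u, w) = -4/9 (R(u, w) = -1/9*4 = -4/9)
x(M) = -18/31 - 9*M/868 (x(M) = (56 + M)/(-4/9 - 96) = (56 + M)/(-868/9) = (56 + M)*(-9/868) = -18/31 - 9*M/868)
(34365 + x(A(-11)))*(10268 + 10986) = (34365 + (-18/31 - 9/(62*(-11))))*(10268 + 10986) = (34365 + (-18/31 - 9*(-1)/(62*11)))*21254 = (34365 + (-18/31 - 9/868*(-14/11)))*21254 = (34365 + (-18/31 + 9/682))*21254 = (34365 - 387/682)*21254 = (23436543/682)*21254 = 249060142461/341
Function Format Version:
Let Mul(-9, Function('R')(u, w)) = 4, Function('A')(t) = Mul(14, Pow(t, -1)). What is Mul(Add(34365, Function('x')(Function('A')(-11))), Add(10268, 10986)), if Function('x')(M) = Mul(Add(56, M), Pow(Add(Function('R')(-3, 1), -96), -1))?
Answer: Rational(249060142461, 341) ≈ 7.3038e+8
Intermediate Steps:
Function('R')(u, w) = Rational(-4, 9) (Function('R')(u, w) = Mul(Rational(-1, 9), 4) = Rational(-4, 9))
Function('x')(M) = Add(Rational(-18, 31), Mul(Rational(-9, 868), M)) (Function('x')(M) = Mul(Add(56, M), Pow(Add(Rational(-4, 9), -96), -1)) = Mul(Add(56, M), Pow(Rational(-868, 9), -1)) = Mul(Add(56, M), Rational(-9, 868)) = Add(Rational(-18, 31), Mul(Rational(-9, 868), M)))
Mul(Add(34365, Function('x')(Function('A')(-11))), Add(10268, 10986)) = Mul(Add(34365, Add(Rational(-18, 31), Mul(Rational(-9, 868), Mul(14, Pow(-11, -1))))), Add(10268, 10986)) = Mul(Add(34365, Add(Rational(-18, 31), Mul(Rational(-9, 868), Mul(14, Rational(-1, 11))))), 21254) = Mul(Add(34365, Add(Rational(-18, 31), Mul(Rational(-9, 868), Rational(-14, 11)))), 21254) = Mul(Add(34365, Add(Rational(-18, 31), Rational(9, 682))), 21254) = Mul(Add(34365, Rational(-387, 682)), 21254) = Mul(Rational(23436543, 682), 21254) = Rational(249060142461, 341)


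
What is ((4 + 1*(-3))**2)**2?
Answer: 1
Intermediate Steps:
((4 + 1*(-3))**2)**2 = ((4 - 3)**2)**2 = (1**2)**2 = 1**2 = 1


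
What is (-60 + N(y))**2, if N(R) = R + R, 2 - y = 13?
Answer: 6724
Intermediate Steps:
y = -11 (y = 2 - 1*13 = 2 - 13 = -11)
N(R) = 2*R
(-60 + N(y))**2 = (-60 + 2*(-11))**2 = (-60 - 22)**2 = (-82)**2 = 6724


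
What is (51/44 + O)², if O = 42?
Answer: 3606201/1936 ≈ 1862.7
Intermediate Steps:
(51/44 + O)² = (51/44 + 42)² = (1899/44)² = 3606201/1936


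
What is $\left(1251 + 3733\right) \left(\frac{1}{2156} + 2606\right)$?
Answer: $\frac{1000099586}{77} \approx 1.2988 \cdot 10^{7}$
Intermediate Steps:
$\left(1251 + 3733\right) \left(\frac{1}{2156} + 2606\right) = 4984 \left(\frac{1}{2156} + 2606\right) = 4984 \cdot \frac{5618537}{2156} = \frac{1000099586}{77}$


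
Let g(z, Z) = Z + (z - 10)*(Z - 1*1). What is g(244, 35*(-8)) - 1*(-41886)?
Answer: -24148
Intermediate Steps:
g(z, Z) = Z + (-1 + Z)*(-10 + z) (g(z, Z) = Z + (-10 + z)*(Z - 1) = Z + (-10 + z)*(-1 + Z) = Z + (-1 + Z)*(-10 + z))
g(244, 35*(-8)) - 1*(-41886) = (10 - 1*244 - 315*(-8) + (35*(-8))*244) - 1*(-41886) = (10 - 244 - 9*(-280) - 280*244) + 41886 = (10 - 244 + 2520 - 68320) + 41886 = -66034 + 41886 = -24148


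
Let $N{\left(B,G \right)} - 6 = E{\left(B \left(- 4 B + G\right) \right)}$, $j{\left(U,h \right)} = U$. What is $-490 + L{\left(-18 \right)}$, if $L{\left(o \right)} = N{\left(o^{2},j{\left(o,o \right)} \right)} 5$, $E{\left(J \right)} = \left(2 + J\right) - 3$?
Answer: $-2129145$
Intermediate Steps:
$E{\left(J \right)} = -1 + J$
$N{\left(B,G \right)} = 5 + B \left(G - 4 B\right)$ ($N{\left(B,G \right)} = 6 + \left(-1 + B \left(- 4 B + G\right)\right) = 6 + \left(-1 + B \left(G - 4 B\right)\right) = 5 + B \left(G - 4 B\right)$)
$L{\left(o \right)} = 25 - 5 o^{2} \left(- o + 4 o^{2}\right)$ ($L{\left(o \right)} = \left(5 - o^{2} \left(- o + 4 o^{2}\right)\right) 5 = 25 - 5 o^{2} \left(- o + 4 o^{2}\right)$)
$-490 + L{\left(-18 \right)} = -490 + \left(25 + 5 \left(-18\right)^{3} \left(1 - -72\right)\right) = -490 + \left(25 + 5 \left(-5832\right) \left(1 + 72\right)\right) = -490 + \left(25 + 5 \left(-5832\right) 73\right) = -490 + \left(25 - 2128680\right) = -490 - 2128655 = -2129145$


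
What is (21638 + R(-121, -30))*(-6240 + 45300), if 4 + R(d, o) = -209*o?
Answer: 1089930240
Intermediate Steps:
R(d, o) = -4 - 209*o
(21638 + R(-121, -30))*(-6240 + 45300) = (21638 + (-4 - 209*(-30)))*(-6240 + 45300) = (21638 + (-4 + 6270))*39060 = (21638 + 6266)*39060 = 27904*39060 = 1089930240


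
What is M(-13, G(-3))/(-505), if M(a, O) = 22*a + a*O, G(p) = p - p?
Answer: 286/505 ≈ 0.56634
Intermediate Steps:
G(p) = 0
M(a, O) = 22*a + O*a
M(-13, G(-3))/(-505) = -13*(22 + 0)/(-505) = -13*22*(-1/505) = -286*(-1/505) = 286/505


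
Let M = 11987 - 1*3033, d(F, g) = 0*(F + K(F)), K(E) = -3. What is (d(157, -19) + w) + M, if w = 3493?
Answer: 12447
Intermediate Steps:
d(F, g) = 0 (d(F, g) = 0*(F - 3) = 0*(-3 + F) = 0)
M = 8954 (M = 11987 - 3033 = 8954)
(d(157, -19) + w) + M = (0 + 3493) + 8954 = 3493 + 8954 = 12447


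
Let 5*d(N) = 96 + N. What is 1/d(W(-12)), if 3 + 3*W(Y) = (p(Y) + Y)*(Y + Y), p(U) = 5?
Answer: 5/151 ≈ 0.033113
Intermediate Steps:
W(Y) = -1 + 2*Y*(5 + Y)/3 (W(Y) = -1 + ((5 + Y)*(Y + Y))/3 = -1 + ((5 + Y)*(2*Y))/3 = -1 + (2*Y*(5 + Y))/3 = -1 + 2*Y*(5 + Y)/3)
d(N) = 96/5 + N/5 (d(N) = (96 + N)/5 = 96/5 + N/5)
1/d(W(-12)) = 1/(96/5 + (-1 + (⅔)*(-12)² + (10/3)*(-12))/5) = 1/(96/5 + (-1 + (⅔)*144 - 40)/5) = 1/(96/5 + (-1 + 96 - 40)/5) = 1/(96/5 + (⅕)*55) = 1/(96/5 + 11) = 1/(151/5) = 5/151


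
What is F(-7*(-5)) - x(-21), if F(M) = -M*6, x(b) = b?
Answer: -189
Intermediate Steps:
F(M) = -6*M
F(-7*(-5)) - x(-21) = -(-42)*(-5) - 1*(-21) = -6*35 + 21 = -210 + 21 = -189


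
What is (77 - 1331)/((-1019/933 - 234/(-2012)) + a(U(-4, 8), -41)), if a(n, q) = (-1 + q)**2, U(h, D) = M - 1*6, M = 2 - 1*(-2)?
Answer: -1177001892/1654770919 ≈ -0.71128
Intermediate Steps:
M = 4 (M = 2 + 2 = 4)
U(h, D) = -2 (U(h, D) = 4 - 1*6 = 4 - 6 = -2)
(77 - 1331)/((-1019/933 - 234/(-2012)) + a(U(-4, 8), -41)) = (77 - 1331)/((-1019/933 - 234/(-2012)) + (-1 - 41)**2) = -1254/((-1019*1/933 - 234*(-1/2012)) + (-42)**2) = -1254/((-1019/933 + 117/1006) + 1764) = -1254/(-915953/938598 + 1764) = -1254/1654770919/938598 = -1254*938598/1654770919 = -1177001892/1654770919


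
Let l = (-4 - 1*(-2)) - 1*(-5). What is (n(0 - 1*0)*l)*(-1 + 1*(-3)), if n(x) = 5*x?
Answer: 0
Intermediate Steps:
l = 3 (l = (-4 + 2) + 5 = -2 + 5 = 3)
(n(0 - 1*0)*l)*(-1 + 1*(-3)) = ((5*(0 - 1*0))*3)*(-1 + 1*(-3)) = ((5*(0 + 0))*3)*(-1 - 3) = ((5*0)*3)*(-4) = (0*3)*(-4) = 0*(-4) = 0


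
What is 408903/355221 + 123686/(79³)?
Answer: 81846996941/58379268873 ≈ 1.4020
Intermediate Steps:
408903/355221 + 123686/(79³) = 408903*(1/355221) + 123686/493039 = 136301/118407 + 123686*(1/493039) = 136301/118407 + 123686/493039 = 81846996941/58379268873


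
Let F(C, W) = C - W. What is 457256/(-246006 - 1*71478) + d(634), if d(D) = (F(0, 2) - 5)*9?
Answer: -5114687/79371 ≈ -64.440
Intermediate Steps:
d(D) = -63 (d(D) = ((0 - 1*2) - 5)*9 = ((0 - 2) - 5)*9 = (-2 - 5)*9 = -7*9 = -63)
457256/(-246006 - 1*71478) + d(634) = 457256/(-246006 - 1*71478) - 63 = 457256/(-246006 - 71478) - 63 = 457256/(-317484) - 63 = 457256*(-1/317484) - 63 = -114314/79371 - 63 = -5114687/79371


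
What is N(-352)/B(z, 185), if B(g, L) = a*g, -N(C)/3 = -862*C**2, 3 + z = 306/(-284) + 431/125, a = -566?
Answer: 2843689728000/3161959 ≈ 8.9934e+5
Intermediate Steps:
z = -11173/17750 (z = -3 + (306/(-284) + 431/125) = -3 + (306*(-1/284) + 431*(1/125)) = -3 + (-153/142 + 431/125) = -3 + 42077/17750 = -11173/17750 ≈ -0.62947)
N(C) = 2586*C**2 (N(C) = -(-2586)*C**2 = 2586*C**2)
B(g, L) = -566*g
N(-352)/B(z, 185) = (2586*(-352)**2)/((-566*(-11173/17750))) = (2586*123904)/(3161959/8875) = 320415744*(8875/3161959) = 2843689728000/3161959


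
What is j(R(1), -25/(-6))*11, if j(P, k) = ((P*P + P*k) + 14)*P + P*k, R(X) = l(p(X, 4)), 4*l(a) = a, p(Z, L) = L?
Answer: 770/3 ≈ 256.67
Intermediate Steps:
l(a) = a/4
R(X) = 1 (R(X) = (1/4)*4 = 1)
j(P, k) = P*k + P*(14 + P**2 + P*k) (j(P, k) = ((P**2 + P*k) + 14)*P + P*k = (14 + P**2 + P*k)*P + P*k = P*(14 + P**2 + P*k) + P*k = P*k + P*(14 + P**2 + P*k))
j(R(1), -25/(-6))*11 = (1*(14 - 25/(-6) + 1**2 + 1*(-25/(-6))))*11 = (1*(14 - 25*(-1/6) + 1 + 1*(-25*(-1/6))))*11 = (1*(14 + 25/6 + 1 + 1*(25/6)))*11 = (1*(14 + 25/6 + 1 + 25/6))*11 = (1*(70/3))*11 = (70/3)*11 = 770/3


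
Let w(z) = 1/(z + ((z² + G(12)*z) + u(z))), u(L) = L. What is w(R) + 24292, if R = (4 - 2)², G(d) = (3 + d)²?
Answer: 22445809/924 ≈ 24292.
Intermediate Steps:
R = 4 (R = 2² = 4)
w(z) = 1/(z² + 227*z) (w(z) = 1/(z + ((z² + (3 + 12)²*z) + z)) = 1/(z + ((z² + 15²*z) + z)) = 1/(z + ((z² + 225*z) + z)) = 1/(z + (z² + 226*z)) = 1/(z² + 227*z))
w(R) + 24292 = 1/(4*(227 + 4)) + 24292 = (¼)/231 + 24292 = (¼)*(1/231) + 24292 = 1/924 + 24292 = 22445809/924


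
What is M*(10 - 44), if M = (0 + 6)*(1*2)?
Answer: -408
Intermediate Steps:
M = 12 (M = 6*2 = 12)
M*(10 - 44) = 12*(10 - 44) = 12*(-34) = -408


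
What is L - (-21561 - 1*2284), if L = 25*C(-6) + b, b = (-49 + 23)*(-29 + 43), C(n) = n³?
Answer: 18081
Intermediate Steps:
b = -364 (b = -26*14 = -364)
L = -5764 (L = 25*(-6)³ - 364 = 25*(-216) - 364 = -5400 - 364 = -5764)
L - (-21561 - 1*2284) = -5764 - (-21561 - 1*2284) = -5764 - (-21561 - 2284) = -5764 - 1*(-23845) = -5764 + 23845 = 18081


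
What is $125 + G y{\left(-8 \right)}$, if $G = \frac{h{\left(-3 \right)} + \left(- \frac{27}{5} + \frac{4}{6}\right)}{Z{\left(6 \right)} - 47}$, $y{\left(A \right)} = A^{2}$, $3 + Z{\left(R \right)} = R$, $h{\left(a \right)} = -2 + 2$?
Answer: $\frac{21761}{165} \approx 131.88$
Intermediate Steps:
$h{\left(a \right)} = 0$
$Z{\left(R \right)} = -3 + R$
$G = \frac{71}{660}$ ($G = \frac{0 + \left(- \frac{27}{5} + \frac{4}{6}\right)}{\left(-3 + 6\right) - 47} = \frac{0 + \left(\left(-27\right) \frac{1}{5} + 4 \cdot \frac{1}{6}\right)}{3 - 47} = \frac{0 + \left(- \frac{27}{5} + \frac{2}{3}\right)}{-44} = \left(0 - \frac{71}{15}\right) \left(- \frac{1}{44}\right) = \left(- \frac{71}{15}\right) \left(- \frac{1}{44}\right) = \frac{71}{660} \approx 0.10758$)
$125 + G y{\left(-8 \right)} = 125 + \frac{71 \left(-8\right)^{2}}{660} = 125 + \frac{71}{660} \cdot 64 = 125 + \frac{1136}{165} = \frac{21761}{165}$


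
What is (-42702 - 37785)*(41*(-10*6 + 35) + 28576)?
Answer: -2217497337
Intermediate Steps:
(-42702 - 37785)*(41*(-10*6 + 35) + 28576) = -80487*(41*(-60 + 35) + 28576) = -80487*(41*(-25) + 28576) = -80487*(-1025 + 28576) = -80487*27551 = -2217497337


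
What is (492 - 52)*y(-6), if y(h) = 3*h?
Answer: -7920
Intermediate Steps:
(492 - 52)*y(-6) = (492 - 52)*(3*(-6)) = 440*(-18) = -7920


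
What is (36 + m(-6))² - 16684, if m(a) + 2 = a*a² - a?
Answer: 14292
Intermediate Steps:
m(a) = -2 + a³ - a (m(a) = -2 + (a*a² - a) = -2 + (a³ - a) = -2 + a³ - a)
(36 + m(-6))² - 16684 = (36 + (-2 + (-6)³ - 1*(-6)))² - 16684 = (36 + (-2 - 216 + 6))² - 16684 = (36 - 212)² - 16684 = (-176)² - 16684 = 30976 - 16684 = 14292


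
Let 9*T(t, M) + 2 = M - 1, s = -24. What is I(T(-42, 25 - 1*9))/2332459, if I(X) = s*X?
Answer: -104/6997377 ≈ -1.4863e-5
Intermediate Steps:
T(t, M) = -⅓ + M/9 (T(t, M) = -2/9 + (M - 1)/9 = -2/9 + (-1 + M)/9 = -2/9 + (-⅑ + M/9) = -⅓ + M/9)
I(X) = -24*X
I(T(-42, 25 - 1*9))/2332459 = -24*(-⅓ + (25 - 1*9)/9)/2332459 = -24*(-⅓ + (25 - 9)/9)*(1/2332459) = -24*(-⅓ + (⅑)*16)*(1/2332459) = -24*(-⅓ + 16/9)*(1/2332459) = -24*13/9*(1/2332459) = -104/3*1/2332459 = -104/6997377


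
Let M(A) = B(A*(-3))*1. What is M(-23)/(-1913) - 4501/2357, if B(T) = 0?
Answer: -4501/2357 ≈ -1.9096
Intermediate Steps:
M(A) = 0 (M(A) = 0*1 = 0)
M(-23)/(-1913) - 4501/2357 = 0/(-1913) - 4501/2357 = 0*(-1/1913) - 4501*1/2357 = 0 - 4501/2357 = -4501/2357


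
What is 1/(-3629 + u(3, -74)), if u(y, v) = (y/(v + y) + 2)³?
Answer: -357911/1296173400 ≈ -0.00027613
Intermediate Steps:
u(y, v) = (2 + y/(v + y))³ (u(y, v) = (y/(v + y) + 2)³ = (2 + y/(v + y))³)
1/(-3629 + u(3, -74)) = 1/(-3629 + (2*(-74) + 3*3)³/(-74 + 3)³) = 1/(-3629 + (-148 + 9)³/(-71)³) = 1/(-3629 - 1/357911*(-139)³) = 1/(-3629 - 1/357911*(-2685619)) = 1/(-3629 + 2685619/357911) = 1/(-1296173400/357911) = -357911/1296173400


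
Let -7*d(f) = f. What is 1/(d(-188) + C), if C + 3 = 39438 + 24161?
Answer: 7/445360 ≈ 1.5718e-5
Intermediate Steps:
d(f) = -f/7
C = 63596 (C = -3 + (39438 + 24161) = -3 + 63599 = 63596)
1/(d(-188) + C) = 1/(-1/7*(-188) + 63596) = 1/(188/7 + 63596) = 1/(445360/7) = 7/445360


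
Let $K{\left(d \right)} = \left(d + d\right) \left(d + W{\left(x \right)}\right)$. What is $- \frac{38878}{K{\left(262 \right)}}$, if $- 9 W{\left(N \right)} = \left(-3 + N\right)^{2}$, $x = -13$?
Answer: $- \frac{174951}{550724} \approx -0.31767$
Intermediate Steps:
$W{\left(N \right)} = - \frac{\left(-3 + N\right)^{2}}{9}$
$K{\left(d \right)} = 2 d \left(- \frac{256}{9} + d\right)$ ($K{\left(d \right)} = \left(d + d\right) \left(d - \frac{\left(-3 - 13\right)^{2}}{9}\right) = 2 d \left(d - \frac{\left(-16\right)^{2}}{9}\right) = 2 d \left(d - \frac{256}{9}\right) = 2 d \left(- \frac{256}{9} + d\right)$)
$- \frac{38878}{K{\left(262 \right)}} = - \frac{38878}{\frac{2}{9} \cdot 262 \left(-256 + 9 \cdot 262\right)} = - \frac{38878}{\frac{2}{9} \cdot 262 \left(-256 + 2358\right)} = - \frac{38878}{\frac{2}{9} \cdot 262 \cdot 2102} = - \frac{38878}{\frac{1101448}{9}} = \left(-38878\right) \frac{9}{1101448} = - \frac{174951}{550724}$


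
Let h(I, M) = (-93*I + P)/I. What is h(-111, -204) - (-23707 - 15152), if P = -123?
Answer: 1434383/37 ≈ 38767.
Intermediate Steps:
h(I, M) = (-123 - 93*I)/I (h(I, M) = (-93*I - 123)/I = (-123 - 93*I)/I)
h(-111, -204) - (-23707 - 15152) = (-93 - 123/(-111)) - (-23707 - 15152) = (-93 - 123*(-1/111)) - 1*(-38859) = (-93 + 41/37) + 38859 = -3400/37 + 38859 = 1434383/37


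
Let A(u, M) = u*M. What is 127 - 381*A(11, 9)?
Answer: -37592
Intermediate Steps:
A(u, M) = M*u
127 - 381*A(11, 9) = 127 - 3429*11 = 127 - 381*99 = 127 - 37719 = -37592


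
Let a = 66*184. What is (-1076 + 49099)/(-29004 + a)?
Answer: -48023/16860 ≈ -2.8483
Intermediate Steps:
a = 12144
(-1076 + 49099)/(-29004 + a) = (-1076 + 49099)/(-29004 + 12144) = 48023/(-16860) = 48023*(-1/16860) = -48023/16860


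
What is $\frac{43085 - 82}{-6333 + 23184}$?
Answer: $\frac{43003}{16851} \approx 2.552$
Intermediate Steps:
$\frac{43085 - 82}{-6333 + 23184} = \frac{43003}{16851}$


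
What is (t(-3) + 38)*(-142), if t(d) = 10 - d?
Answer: -7242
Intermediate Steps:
(t(-3) + 38)*(-142) = ((10 - 1*(-3)) + 38)*(-142) = ((10 + 3) + 38)*(-142) = (13 + 38)*(-142) = 51*(-142) = -7242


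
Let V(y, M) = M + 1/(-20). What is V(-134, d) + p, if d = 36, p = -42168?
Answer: -842641/20 ≈ -42132.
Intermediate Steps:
V(y, M) = -1/20 + M (V(y, M) = M - 1/20 = -1/20 + M)
V(-134, d) + p = (-1/20 + 36) - 42168 = 719/20 - 42168 = -842641/20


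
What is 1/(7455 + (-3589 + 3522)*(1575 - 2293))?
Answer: 1/55561 ≈ 1.7998e-5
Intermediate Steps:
1/(7455 + (-3589 + 3522)*(1575 - 2293)) = 1/(7455 - 67*(-718)) = 1/(7455 + 48106) = 1/55561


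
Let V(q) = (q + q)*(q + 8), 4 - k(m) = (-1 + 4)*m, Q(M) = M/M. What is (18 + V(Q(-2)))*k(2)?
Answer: -72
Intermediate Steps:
Q(M) = 1
k(m) = 4 - 3*m (k(m) = 4 - (-1 + 4)*m = 4 - 3*m)
V(q) = 2*q*(8 + q) (V(q) = (2*q)*(8 + q) = 2*q*(8 + q))
(18 + V(Q(-2)))*k(2) = (18 + 2*1*(8 + 1))*(4 - 3*2) = (18 + 2*1*9)*(4 - 6) = (18 + 18)*(-2) = 36*(-2) = -72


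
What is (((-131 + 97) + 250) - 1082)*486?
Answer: -420876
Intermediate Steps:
(((-131 + 97) + 250) - 1082)*486 = ((-34 + 250) - 1082)*486 = (216 - 1082)*486 = -866*486 = -420876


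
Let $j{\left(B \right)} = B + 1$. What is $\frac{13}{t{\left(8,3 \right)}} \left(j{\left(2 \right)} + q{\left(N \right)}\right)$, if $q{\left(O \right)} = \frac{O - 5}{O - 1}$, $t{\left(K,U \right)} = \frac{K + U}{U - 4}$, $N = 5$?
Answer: $- \frac{39}{11} \approx -3.5455$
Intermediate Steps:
$t{\left(K,U \right)} = \frac{K + U}{-4 + U}$
$j{\left(B \right)} = 1 + B$
$q{\left(O \right)} = \frac{-5 + O}{-1 + O}$
$\frac{13}{t{\left(8,3 \right)}} \left(j{\left(2 \right)} + q{\left(N \right)}\right) = \frac{13}{\frac{1}{-4 + 3} \left(8 + 3\right)} \left(\left(1 + 2\right) + \frac{-5 + 5}{-1 + 5}\right) = \frac{13}{\frac{1}{-1} \cdot 11} \left(3 + \frac{1}{4} \cdot 0\right) = \frac{13}{\left(-1\right) 11} \left(3 + \frac{1}{4} \cdot 0\right) = \frac{13}{-11} \left(3 + 0\right) = 13 \left(- \frac{1}{11}\right) 3 = \left(- \frac{13}{11}\right) 3 = - \frac{39}{11}$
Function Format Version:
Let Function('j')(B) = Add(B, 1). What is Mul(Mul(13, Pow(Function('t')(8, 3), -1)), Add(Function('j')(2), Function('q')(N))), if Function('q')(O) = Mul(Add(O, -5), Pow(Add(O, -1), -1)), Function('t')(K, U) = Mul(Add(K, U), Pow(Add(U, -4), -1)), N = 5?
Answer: Rational(-39, 11) ≈ -3.5455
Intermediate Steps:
Function('t')(K, U) = Mul(Pow(Add(-4, U), -1), Add(K, U)) (Function('t')(K, U) = Mul(Add(K, U), Pow(Add(-4, U), -1)) = Mul(Pow(Add(-4, U), -1), Add(K, U)))
Function('j')(B) = Add(1, B)
Function('q')(O) = Mul(Pow(Add(-1, O), -1), Add(-5, O)) (Function('q')(O) = Mul(Add(-5, O), Pow(Add(-1, O), -1)) = Mul(Pow(Add(-1, O), -1), Add(-5, O)))
Mul(Mul(13, Pow(Function('t')(8, 3), -1)), Add(Function('j')(2), Function('q')(N))) = Mul(Mul(13, Pow(Mul(Pow(Add(-4, 3), -1), Add(8, 3)), -1)), Add(Add(1, 2), Mul(Pow(Add(-1, 5), -1), Add(-5, 5)))) = Mul(Mul(13, Pow(Mul(Pow(-1, -1), 11), -1)), Add(3, Mul(Pow(4, -1), 0))) = Mul(Mul(13, Pow(Mul(-1, 11), -1)), Add(3, Mul(Rational(1, 4), 0))) = Mul(Mul(13, Pow(-11, -1)), Add(3, 0)) = Mul(Mul(13, Rational(-1, 11)), 3) = Mul(Rational(-13, 11), 3) = Rational(-39, 11)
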